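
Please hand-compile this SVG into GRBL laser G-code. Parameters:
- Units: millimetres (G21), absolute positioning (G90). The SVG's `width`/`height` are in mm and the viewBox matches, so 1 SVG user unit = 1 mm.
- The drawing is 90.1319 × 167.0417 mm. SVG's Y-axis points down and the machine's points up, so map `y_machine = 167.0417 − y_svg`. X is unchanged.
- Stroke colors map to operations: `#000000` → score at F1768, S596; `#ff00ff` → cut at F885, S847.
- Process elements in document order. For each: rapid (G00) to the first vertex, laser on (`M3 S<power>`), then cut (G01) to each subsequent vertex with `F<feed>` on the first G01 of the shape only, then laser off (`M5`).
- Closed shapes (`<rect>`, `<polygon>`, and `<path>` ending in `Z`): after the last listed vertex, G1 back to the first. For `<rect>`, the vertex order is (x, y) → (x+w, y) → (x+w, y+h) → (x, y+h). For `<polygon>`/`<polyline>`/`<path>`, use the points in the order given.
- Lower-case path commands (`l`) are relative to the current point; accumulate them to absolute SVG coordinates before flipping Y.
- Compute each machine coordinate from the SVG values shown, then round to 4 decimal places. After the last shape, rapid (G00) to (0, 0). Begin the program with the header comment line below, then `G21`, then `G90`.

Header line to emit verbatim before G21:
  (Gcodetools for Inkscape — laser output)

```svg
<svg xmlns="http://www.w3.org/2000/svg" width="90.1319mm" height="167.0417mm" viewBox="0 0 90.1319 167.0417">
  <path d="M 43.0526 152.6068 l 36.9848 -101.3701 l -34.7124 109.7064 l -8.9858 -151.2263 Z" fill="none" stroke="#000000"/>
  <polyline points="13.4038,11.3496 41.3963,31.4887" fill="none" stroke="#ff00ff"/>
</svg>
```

(Gcodetools for Inkscape — laser output)
G21
G90
G00 X43.0526 Y14.4349
M3 S596
G01 X80.0374 Y115.8050 F1768
G01 X45.3250 Y6.0986
G01 X36.3392 Y157.3249
G01 X43.0526 Y14.4349
M5
G00 X13.4038 Y155.6921
M3 S847
G01 X41.3963 Y135.5530 F885
M5
G00 X0.0000 Y0.0000

viewBox `0 0 90.1319 167.0417` with mm width/height → 1 unit = 1 mm. Flip: y_m = 167.0417 − y_svg.

**Shape 1** — `<path>` closed polygon, stroke `#000000` → score (S596, F1768). Machine vertices: (43.0526,14.4349) → (80.0374,115.8050) → (45.3250,6.0986) → (36.3392,157.3249) → (43.0526,14.4349). Closed: final G1 returns to the first vertex.

**Shape 2** — `<polyline>` line segment, stroke `#ff00ff` → cut (S847, F885). Machine vertices: (13.4038,155.6921) → (41.3963,135.5530). Open path.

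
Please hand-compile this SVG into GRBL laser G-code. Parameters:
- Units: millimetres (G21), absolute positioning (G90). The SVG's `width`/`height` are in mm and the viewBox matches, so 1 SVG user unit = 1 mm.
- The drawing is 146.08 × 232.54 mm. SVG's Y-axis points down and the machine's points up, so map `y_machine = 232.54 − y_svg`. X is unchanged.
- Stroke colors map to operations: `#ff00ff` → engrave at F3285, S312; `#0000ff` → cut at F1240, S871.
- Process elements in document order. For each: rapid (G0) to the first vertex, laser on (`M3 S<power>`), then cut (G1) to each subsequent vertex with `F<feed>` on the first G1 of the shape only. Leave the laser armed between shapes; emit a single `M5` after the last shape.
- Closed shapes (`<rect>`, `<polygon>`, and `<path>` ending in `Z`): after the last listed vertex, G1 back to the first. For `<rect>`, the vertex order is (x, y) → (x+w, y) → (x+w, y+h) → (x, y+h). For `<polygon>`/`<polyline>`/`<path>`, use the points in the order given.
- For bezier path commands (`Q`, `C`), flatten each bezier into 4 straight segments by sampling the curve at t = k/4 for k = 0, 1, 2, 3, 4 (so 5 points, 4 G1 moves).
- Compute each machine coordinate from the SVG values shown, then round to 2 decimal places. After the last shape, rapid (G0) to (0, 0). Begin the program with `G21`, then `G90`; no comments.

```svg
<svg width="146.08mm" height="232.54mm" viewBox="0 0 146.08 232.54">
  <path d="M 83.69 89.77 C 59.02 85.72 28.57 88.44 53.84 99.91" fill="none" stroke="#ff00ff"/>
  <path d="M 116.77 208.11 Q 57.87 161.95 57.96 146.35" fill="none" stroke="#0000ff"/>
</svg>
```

1 u = 1 mm; y_m = 232.54 − y.

[1] `<path>` cubic bezier, #ff00ff→engrave S312 F3285: (83.69,142.77) → (65.06,144.51) → (50.04,143.52) → (44.37,139.62) → (53.84,132.63)

[2] `<path>` quadratic bezier, #0000ff→cut S871 F1240: (116.77,24.43) → (91.01,45.60) → (72.62,62.95) → (61.60,76.48) → (57.96,86.19)

G21
G90
G0 X83.69 Y142.77
M3 S312
G1 X65.06 Y144.51 F3285
G1 X50.04 Y143.52
G1 X44.37 Y139.62
G1 X53.84 Y132.63
G0 X116.77 Y24.43
M3 S871
G1 X91.01 Y45.60 F1240
G1 X72.62 Y62.95
G1 X61.60 Y76.48
G1 X57.96 Y86.19
M5
G0 X0.00 Y0.00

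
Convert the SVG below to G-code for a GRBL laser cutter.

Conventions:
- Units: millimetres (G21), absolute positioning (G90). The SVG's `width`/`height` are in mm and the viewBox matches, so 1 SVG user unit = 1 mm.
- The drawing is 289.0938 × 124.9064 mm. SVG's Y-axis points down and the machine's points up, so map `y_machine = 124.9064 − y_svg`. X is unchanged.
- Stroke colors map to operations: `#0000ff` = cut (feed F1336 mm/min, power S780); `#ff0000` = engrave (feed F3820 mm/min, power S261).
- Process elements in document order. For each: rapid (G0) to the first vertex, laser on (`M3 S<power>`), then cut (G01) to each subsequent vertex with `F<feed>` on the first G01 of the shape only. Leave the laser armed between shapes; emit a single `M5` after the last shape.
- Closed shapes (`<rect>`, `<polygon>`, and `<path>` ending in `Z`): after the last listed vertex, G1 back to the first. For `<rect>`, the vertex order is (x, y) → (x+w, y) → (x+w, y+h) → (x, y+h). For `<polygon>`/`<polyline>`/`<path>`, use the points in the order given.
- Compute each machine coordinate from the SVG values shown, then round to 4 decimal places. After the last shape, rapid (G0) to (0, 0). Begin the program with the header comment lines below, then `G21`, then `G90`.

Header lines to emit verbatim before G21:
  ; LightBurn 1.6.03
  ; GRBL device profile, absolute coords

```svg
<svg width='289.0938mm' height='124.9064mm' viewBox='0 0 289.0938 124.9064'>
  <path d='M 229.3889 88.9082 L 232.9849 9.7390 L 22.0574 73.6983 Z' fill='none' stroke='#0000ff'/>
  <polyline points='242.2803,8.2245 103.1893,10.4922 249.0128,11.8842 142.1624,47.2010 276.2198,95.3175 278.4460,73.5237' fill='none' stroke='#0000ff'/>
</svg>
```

Since the viewBox matches the mm dimensions, user units are millimetres directly. The only transform is the Y-flip y_m = 124.9064 − y_svg.

Shape 1 is a closed polygon drawn with `<path>`. Its stroke #0000ff means cut at S780, F1336. After flipping Y the toolpath is (229.3889,35.9982) → (232.9849,115.1674) → (22.0574,51.2081) → (229.3889,35.9982), returning to the start.

Shape 2 is a open polyline drawn with `<polyline>`. Its stroke #0000ff means cut at S780, F1336. After flipping Y the toolpath is (242.2803,116.6819) → (103.1893,114.4142) → (249.0128,113.0222) → (142.1624,77.7054) → (276.2198,29.5889) → (278.4460,51.3827).

; LightBurn 1.6.03
; GRBL device profile, absolute coords
G21
G90
G0 X229.3889 Y35.9982
M3 S780
G01 X232.9849 Y115.1674 F1336
G01 X22.0574 Y51.2081
G01 X229.3889 Y35.9982
G0 X242.2803 Y116.6819
M3 S780
G01 X103.1893 Y114.4142 F1336
G01 X249.0128 Y113.0222
G01 X142.1624 Y77.7054
G01 X276.2198 Y29.5889
G01 X278.4460 Y51.3827
M5
G0 X0.0000 Y0.0000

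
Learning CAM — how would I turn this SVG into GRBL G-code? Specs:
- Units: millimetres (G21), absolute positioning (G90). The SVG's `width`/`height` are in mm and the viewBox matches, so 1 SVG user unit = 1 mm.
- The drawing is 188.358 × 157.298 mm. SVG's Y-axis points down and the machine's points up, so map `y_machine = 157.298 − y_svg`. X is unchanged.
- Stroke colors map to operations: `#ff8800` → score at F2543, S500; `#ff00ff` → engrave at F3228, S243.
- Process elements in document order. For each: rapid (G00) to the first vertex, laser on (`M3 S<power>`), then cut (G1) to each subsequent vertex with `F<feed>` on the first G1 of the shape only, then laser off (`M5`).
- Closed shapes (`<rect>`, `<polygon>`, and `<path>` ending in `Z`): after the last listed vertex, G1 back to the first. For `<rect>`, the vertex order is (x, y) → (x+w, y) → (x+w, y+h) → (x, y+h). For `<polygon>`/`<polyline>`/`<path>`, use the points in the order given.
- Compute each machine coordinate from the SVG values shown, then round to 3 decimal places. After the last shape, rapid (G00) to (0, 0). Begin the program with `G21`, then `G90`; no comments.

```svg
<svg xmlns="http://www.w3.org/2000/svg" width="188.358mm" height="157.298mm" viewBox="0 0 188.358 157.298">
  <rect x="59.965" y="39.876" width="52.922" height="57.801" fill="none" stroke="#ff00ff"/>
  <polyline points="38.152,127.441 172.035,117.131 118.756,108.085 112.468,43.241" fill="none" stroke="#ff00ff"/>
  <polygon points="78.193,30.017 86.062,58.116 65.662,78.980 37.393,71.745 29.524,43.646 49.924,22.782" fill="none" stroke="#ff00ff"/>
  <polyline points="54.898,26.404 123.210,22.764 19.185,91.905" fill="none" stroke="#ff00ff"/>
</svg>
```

1 u = 1 mm; y_m = 157.298 − y.

[1] `<rect>` rectangle, #ff00ff→engrave S243 F3228: (59.965,117.422) → (112.887,117.422) → (112.887,59.621) → (59.965,59.621) → (59.965,117.422) (closed)

[2] `<polyline>` open polyline, #ff00ff→engrave S243 F3228: (38.152,29.857) → (172.035,40.167) → (118.756,49.213) → (112.468,114.057)

[3] `<polygon>` regular polygon, #ff00ff→engrave S243 F3228: (78.193,127.281) → (86.062,99.182) → (65.662,78.318) → (37.393,85.553) → (29.524,113.652) → (49.924,134.516) → (78.193,127.281) (closed)

[4] `<polyline>` open polyline, #ff00ff→engrave S243 F3228: (54.898,130.894) → (123.210,134.534) → (19.185,65.393)

G21
G90
G00 X59.965 Y117.422
M3 S243
G1 X112.887 Y117.422 F3228
G1 X112.887 Y59.621
G1 X59.965 Y59.621
G1 X59.965 Y117.422
M5
G00 X38.152 Y29.857
M3 S243
G1 X172.035 Y40.167 F3228
G1 X118.756 Y49.213
G1 X112.468 Y114.057
M5
G00 X78.193 Y127.281
M3 S243
G1 X86.062 Y99.182 F3228
G1 X65.662 Y78.318
G1 X37.393 Y85.553
G1 X29.524 Y113.652
G1 X49.924 Y134.516
G1 X78.193 Y127.281
M5
G00 X54.898 Y130.894
M3 S243
G1 X123.210 Y134.534 F3228
G1 X19.185 Y65.393
M5
G00 X0.000 Y0.000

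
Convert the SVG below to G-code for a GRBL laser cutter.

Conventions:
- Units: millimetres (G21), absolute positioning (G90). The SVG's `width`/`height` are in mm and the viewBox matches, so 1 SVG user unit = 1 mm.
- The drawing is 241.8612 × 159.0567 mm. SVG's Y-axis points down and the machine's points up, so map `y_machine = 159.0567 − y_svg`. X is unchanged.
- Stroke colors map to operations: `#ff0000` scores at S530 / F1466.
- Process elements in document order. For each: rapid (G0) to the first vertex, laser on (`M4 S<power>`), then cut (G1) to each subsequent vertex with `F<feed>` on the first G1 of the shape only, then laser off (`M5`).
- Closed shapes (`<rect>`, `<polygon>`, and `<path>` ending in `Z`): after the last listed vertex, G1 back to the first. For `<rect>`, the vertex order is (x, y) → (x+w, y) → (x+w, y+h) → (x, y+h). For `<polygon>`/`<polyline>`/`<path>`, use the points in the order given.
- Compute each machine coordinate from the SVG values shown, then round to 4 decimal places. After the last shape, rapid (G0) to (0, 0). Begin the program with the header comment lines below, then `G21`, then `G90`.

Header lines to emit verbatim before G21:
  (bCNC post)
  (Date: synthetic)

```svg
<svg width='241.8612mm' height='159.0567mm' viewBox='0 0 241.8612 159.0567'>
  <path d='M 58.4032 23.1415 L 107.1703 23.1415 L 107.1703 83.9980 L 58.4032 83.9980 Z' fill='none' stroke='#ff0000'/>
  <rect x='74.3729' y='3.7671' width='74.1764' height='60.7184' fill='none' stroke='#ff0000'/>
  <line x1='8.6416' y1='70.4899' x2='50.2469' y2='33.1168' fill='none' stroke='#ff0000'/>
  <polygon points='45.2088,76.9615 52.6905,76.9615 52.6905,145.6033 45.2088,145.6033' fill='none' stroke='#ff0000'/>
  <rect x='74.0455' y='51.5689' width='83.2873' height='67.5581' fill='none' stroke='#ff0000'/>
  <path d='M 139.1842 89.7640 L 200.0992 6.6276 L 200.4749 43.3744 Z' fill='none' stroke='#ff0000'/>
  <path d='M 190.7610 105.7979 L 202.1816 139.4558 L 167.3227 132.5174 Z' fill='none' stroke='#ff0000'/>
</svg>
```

(bCNC post)
(Date: synthetic)
G21
G90
G0 X58.4032 Y135.9152
M4 S530
G1 X107.1703 Y135.9152 F1466
G1 X107.1703 Y75.0587
G1 X58.4032 Y75.0587
G1 X58.4032 Y135.9152
M5
G0 X74.3729 Y155.2896
M4 S530
G1 X148.5493 Y155.2896 F1466
G1 X148.5493 Y94.5712
G1 X74.3729 Y94.5712
G1 X74.3729 Y155.2896
M5
G0 X8.6416 Y88.5668
M4 S530
G1 X50.2469 Y125.9399 F1466
M5
G0 X45.2088 Y82.0952
M4 S530
G1 X52.6905 Y82.0952 F1466
G1 X52.6905 Y13.4534
G1 X45.2088 Y13.4534
G1 X45.2088 Y82.0952
M5
G0 X74.0455 Y107.4878
M4 S530
G1 X157.3328 Y107.4878 F1466
G1 X157.3328 Y39.9297
G1 X74.0455 Y39.9297
G1 X74.0455 Y107.4878
M5
G0 X139.1842 Y69.2927
M4 S530
G1 X200.0992 Y152.4291 F1466
G1 X200.4749 Y115.6823
G1 X139.1842 Y69.2927
M5
G0 X190.7610 Y53.2588
M4 S530
G1 X202.1816 Y19.6009 F1466
G1 X167.3227 Y26.5393
G1 X190.7610 Y53.2588
M5
G0 X0.0000 Y0.0000

viewBox `0 0 241.8612 159.0567` with mm width/height → 1 unit = 1 mm. Flip: y_m = 159.0567 − y_svg.

**Shape 1** — `<path>` rectangle, stroke `#ff0000` → score (S530, F1466). Machine vertices: (58.4032,135.9152) → (107.1703,135.9152) → (107.1703,75.0587) → (58.4032,75.0587) → (58.4032,135.9152). Closed: final G1 returns to the first vertex.

**Shape 2** — `<rect>` rectangle, stroke `#ff0000` → score (S530, F1466). Machine vertices: (74.3729,155.2896) → (148.5493,155.2896) → (148.5493,94.5712) → (74.3729,94.5712) → (74.3729,155.2896). Closed: final G1 returns to the first vertex.

**Shape 3** — `<line>` line segment, stroke `#ff0000` → score (S530, F1466). Machine vertices: (8.6416,88.5668) → (50.2469,125.9399). Open path.

**Shape 4** — `<polygon>` rectangle, stroke `#ff0000` → score (S530, F1466). Machine vertices: (45.2088,82.0952) → (52.6905,82.0952) → (52.6905,13.4534) → (45.2088,13.4534) → (45.2088,82.0952). Closed: final G1 returns to the first vertex.

**Shape 5** — `<rect>` rectangle, stroke `#ff0000` → score (S530, F1466). Machine vertices: (74.0455,107.4878) → (157.3328,107.4878) → (157.3328,39.9297) → (74.0455,39.9297) → (74.0455,107.4878). Closed: final G1 returns to the first vertex.

**Shape 6** — `<path>` closed polygon, stroke `#ff0000` → score (S530, F1466). Machine vertices: (139.1842,69.2927) → (200.0992,152.4291) → (200.4749,115.6823) → (139.1842,69.2927). Closed: final G1 returns to the first vertex.

**Shape 7** — `<path>` regular polygon, stroke `#ff0000` → score (S530, F1466). Machine vertices: (190.7610,53.2588) → (202.1816,19.6009) → (167.3227,26.5393) → (190.7610,53.2588). Closed: final G1 returns to the first vertex.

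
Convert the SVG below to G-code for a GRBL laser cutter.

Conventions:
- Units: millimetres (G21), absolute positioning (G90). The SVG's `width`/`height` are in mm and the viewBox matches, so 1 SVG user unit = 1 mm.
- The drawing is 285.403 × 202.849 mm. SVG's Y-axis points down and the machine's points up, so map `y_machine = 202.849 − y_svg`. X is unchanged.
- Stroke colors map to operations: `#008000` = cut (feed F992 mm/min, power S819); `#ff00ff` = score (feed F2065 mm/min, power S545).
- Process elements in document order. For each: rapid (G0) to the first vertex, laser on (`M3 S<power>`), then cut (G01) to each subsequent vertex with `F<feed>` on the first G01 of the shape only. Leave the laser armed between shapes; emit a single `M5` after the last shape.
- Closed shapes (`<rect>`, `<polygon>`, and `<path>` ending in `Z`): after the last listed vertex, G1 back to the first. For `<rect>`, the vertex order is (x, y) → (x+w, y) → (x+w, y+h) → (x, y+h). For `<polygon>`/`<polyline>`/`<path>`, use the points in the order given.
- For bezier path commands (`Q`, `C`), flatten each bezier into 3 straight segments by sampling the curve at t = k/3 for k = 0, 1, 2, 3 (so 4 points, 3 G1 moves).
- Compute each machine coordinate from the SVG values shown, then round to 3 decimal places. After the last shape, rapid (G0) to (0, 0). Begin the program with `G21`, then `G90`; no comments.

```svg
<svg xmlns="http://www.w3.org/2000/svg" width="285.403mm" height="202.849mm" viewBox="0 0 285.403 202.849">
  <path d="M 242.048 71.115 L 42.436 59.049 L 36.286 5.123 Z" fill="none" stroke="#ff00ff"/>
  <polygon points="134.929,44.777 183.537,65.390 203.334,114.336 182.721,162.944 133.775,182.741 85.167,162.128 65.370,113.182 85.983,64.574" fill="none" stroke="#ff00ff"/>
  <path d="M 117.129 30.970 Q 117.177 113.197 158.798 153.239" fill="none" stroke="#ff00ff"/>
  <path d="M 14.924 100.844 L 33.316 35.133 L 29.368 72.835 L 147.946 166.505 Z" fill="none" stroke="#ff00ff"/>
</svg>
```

1 u = 1 mm; y_m = 202.849 − y.

[1] `<path>` closed polygon, #ff00ff→score S545 F2065: (242.048,131.734) → (42.436,143.800) → (36.286,197.726) → (242.048,131.734) (closed)

[2] `<polygon>` regular polygon, #ff00ff→score S545 F2065: (134.929,158.072) → (183.537,137.459) → (203.334,88.513) → (182.721,39.905) → (133.775,20.108) → (85.167,40.721) → (65.370,89.667) → (85.983,138.275) → (134.929,158.072) (closed)

[3] `<path>` quadratic bezier, #ff00ff→score S545 F2065: (117.129,171.879) → (121.780,121.748) → (135.670,80.992) → (158.798,49.610)

[4] `<path>` closed polygon, #ff00ff→score S545 F2065: (14.924,102.005) → (33.316,167.716) → (29.368,130.014) → (147.946,36.344) → (14.924,102.005) (closed)

G21
G90
G0 X242.048 Y131.734
M3 S545
G01 X42.436 Y143.800 F2065
G01 X36.286 Y197.726
G01 X242.048 Y131.734
G0 X134.929 Y158.072
M3 S545
G01 X183.537 Y137.459 F2065
G01 X203.334 Y88.513
G01 X182.721 Y39.905
G01 X133.775 Y20.108
G01 X85.167 Y40.721
G01 X65.370 Y89.667
G01 X85.983 Y138.275
G01 X134.929 Y158.072
G0 X117.129 Y171.879
M3 S545
G01 X121.780 Y121.748 F2065
G01 X135.670 Y80.992
G01 X158.798 Y49.610
G0 X14.924 Y102.005
M3 S545
G01 X33.316 Y167.716 F2065
G01 X29.368 Y130.014
G01 X147.946 Y36.344
G01 X14.924 Y102.005
M5
G0 X0.000 Y0.000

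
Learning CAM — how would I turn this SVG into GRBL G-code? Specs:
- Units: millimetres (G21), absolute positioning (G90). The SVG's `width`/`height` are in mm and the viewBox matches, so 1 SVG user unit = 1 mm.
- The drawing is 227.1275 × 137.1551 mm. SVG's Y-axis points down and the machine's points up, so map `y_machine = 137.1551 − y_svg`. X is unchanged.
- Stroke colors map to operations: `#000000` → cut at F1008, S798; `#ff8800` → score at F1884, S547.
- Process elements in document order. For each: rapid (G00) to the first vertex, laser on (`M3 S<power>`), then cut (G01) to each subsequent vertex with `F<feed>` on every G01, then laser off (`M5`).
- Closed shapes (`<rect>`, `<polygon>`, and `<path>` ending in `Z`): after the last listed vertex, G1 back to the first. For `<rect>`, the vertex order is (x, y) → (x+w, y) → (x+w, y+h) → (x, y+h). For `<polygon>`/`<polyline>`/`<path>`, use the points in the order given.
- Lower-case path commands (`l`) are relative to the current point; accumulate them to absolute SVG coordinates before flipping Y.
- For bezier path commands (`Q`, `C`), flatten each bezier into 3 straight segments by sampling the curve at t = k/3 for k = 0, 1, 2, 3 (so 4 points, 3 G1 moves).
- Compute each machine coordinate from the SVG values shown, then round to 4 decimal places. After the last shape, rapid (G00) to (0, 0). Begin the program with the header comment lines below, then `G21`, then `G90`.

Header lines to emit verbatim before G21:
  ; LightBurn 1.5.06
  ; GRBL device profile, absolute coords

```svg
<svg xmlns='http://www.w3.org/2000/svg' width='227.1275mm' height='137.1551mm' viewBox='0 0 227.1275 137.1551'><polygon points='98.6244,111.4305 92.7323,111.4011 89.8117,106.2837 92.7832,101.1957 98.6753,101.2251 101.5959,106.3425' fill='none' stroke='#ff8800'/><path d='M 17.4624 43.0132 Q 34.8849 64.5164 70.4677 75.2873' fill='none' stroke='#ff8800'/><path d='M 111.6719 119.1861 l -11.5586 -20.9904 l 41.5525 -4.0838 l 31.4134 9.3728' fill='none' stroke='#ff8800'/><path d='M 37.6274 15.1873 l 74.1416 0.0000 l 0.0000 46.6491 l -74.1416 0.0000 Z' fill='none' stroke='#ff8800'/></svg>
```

1 u = 1 mm; y_m = 137.1551 − y.

[1] `<polygon>` regular polygon, #ff8800→score S547 F1884: (98.6244,25.7246) → (92.7323,25.7540) → (89.8117,30.8714) → (92.7832,35.9594) → (98.6753,35.9300) → (101.5959,30.8126) → (98.6244,25.7246) (closed)

[2] `<path>` quadratic bezier, #ff8800→score S547 F1884: (17.4624,94.1419) → (31.0952,80.9989) → (48.7636,70.2409) → (70.4677,61.8678)

[3] `<path>` open polyline, #ff8800→score S547 F1884: (111.6719,17.9690) → (100.1133,38.9594) → (141.6658,43.0432) → (173.0792,33.6704)

[4] `<path>` rectangle, #ff8800→score S547 F1884: (37.6274,121.9678) → (111.7690,121.9678) → (111.7690,75.3187) → (37.6274,75.3187) → (37.6274,121.9678) (closed)

; LightBurn 1.5.06
; GRBL device profile, absolute coords
G21
G90
G00 X98.6244 Y25.7246
M3 S547
G01 X92.7323 Y25.7540 F1884
G01 X89.8117 Y30.8714 F1884
G01 X92.7832 Y35.9594 F1884
G01 X98.6753 Y35.9300 F1884
G01 X101.5959 Y30.8126 F1884
G01 X98.6244 Y25.7246 F1884
M5
G00 X17.4624 Y94.1419
M3 S547
G01 X31.0952 Y80.9989 F1884
G01 X48.7636 Y70.2409 F1884
G01 X70.4677 Y61.8678 F1884
M5
G00 X111.6719 Y17.9690
M3 S547
G01 X100.1133 Y38.9594 F1884
G01 X141.6658 Y43.0432 F1884
G01 X173.0792 Y33.6704 F1884
M5
G00 X37.6274 Y121.9678
M3 S547
G01 X111.7690 Y121.9678 F1884
G01 X111.7690 Y75.3187 F1884
G01 X37.6274 Y75.3187 F1884
G01 X37.6274 Y121.9678 F1884
M5
G00 X0.0000 Y0.0000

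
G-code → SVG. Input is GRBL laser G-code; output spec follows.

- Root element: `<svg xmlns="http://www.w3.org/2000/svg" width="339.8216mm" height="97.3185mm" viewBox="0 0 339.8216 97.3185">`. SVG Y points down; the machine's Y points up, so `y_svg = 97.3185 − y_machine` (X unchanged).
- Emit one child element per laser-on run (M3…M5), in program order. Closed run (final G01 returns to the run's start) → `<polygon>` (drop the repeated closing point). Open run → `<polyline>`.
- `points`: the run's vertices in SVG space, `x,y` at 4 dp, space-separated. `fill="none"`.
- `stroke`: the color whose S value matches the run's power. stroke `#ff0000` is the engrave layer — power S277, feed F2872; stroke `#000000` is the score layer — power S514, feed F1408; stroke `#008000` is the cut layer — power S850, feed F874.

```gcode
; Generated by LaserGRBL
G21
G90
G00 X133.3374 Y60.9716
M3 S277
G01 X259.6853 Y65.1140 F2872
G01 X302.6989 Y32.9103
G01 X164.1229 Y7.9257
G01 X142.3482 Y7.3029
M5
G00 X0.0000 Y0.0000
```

Each laser-on run becomes one SVG element. Flip Y back into SVG space with y_svg = 97.3185 − y_machine. Every run uses S277, so all elements get stroke `#ff0000` (engrave).

Run 1: The run is open, so emit a `<polyline>` with points (Y-flipped): 133.3374,36.3469 259.6853,32.2045 302.6989,64.4082 164.1229,89.3928 142.3482,90.0156.

<svg xmlns="http://www.w3.org/2000/svg" width="339.8216mm" height="97.3185mm" viewBox="0 0 339.8216 97.3185">
  <polyline points="133.3374,36.3469 259.6853,32.2045 302.6989,64.4082 164.1229,89.3928 142.3482,90.0156" fill="none" stroke="#ff0000"/>
</svg>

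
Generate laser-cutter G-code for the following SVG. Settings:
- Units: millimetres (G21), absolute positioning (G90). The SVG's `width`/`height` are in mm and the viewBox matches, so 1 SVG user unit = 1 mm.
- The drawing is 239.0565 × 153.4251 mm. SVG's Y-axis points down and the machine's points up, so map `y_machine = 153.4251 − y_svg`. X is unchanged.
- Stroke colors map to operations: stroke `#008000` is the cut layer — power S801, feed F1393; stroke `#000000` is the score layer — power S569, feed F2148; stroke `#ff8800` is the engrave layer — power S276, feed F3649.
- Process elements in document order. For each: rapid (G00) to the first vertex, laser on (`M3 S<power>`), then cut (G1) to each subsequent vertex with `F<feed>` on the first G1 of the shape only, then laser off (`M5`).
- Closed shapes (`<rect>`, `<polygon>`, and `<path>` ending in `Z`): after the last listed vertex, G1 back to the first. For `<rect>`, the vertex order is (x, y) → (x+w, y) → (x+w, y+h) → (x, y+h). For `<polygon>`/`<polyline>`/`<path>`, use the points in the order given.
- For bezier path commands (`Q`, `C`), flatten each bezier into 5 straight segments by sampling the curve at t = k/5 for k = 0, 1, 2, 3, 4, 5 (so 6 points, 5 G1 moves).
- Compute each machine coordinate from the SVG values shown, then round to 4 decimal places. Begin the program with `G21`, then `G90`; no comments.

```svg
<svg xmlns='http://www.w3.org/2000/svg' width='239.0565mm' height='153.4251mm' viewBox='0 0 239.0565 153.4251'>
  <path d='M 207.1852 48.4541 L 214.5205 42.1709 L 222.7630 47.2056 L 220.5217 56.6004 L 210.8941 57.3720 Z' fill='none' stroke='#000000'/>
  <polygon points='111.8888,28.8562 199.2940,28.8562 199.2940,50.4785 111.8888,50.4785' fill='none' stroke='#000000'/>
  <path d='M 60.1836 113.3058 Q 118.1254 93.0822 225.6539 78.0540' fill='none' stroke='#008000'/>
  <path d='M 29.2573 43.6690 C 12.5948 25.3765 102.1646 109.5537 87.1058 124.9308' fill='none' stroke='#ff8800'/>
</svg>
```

G21
G90
G00 X207.1852 Y104.9710
M3 S569
G1 X214.5205 Y111.2542 F2148
G1 X222.7630 Y106.2195
G1 X220.5217 Y96.8247
G1 X210.8941 Y96.0531
G1 X207.1852 Y104.9710
M5
G00 X111.8888 Y124.5689
M3 S569
G1 X199.2940 Y124.5689 F2148
G1 X199.2940 Y102.9466
G1 X111.8888 Y102.9466
G1 X111.8888 Y124.5689
M5
G00 X60.1836 Y40.1193
M3 S801
G1 X85.3438 Y48.0009 F1393
G1 X114.4709 Y55.4669
G1 X147.5650 Y62.5173
G1 X184.6260 Y69.1520
G1 X225.6539 Y75.3711
M5
G00 X29.2573 Y109.7561
M3 S276
G1 X30.3208 Y109.8054 F3649
G1 X46.7587 Y93.4829
G1 X68.4497 Y69.0096
G1 X85.2725 Y44.6064
G1 X87.1058 Y28.4943
M5

1 u = 1 mm; y_m = 153.4251 − y.

[1] `<path>` regular polygon, #000000→score S569 F2148: (207.1852,104.9710) → (214.5205,111.2542) → (222.7630,106.2195) → (220.5217,96.8247) → (210.8941,96.0531) → (207.1852,104.9710) (closed)

[2] `<polygon>` rectangle, #000000→score S569 F2148: (111.8888,124.5689) → (199.2940,124.5689) → (199.2940,102.9466) → (111.8888,102.9466) → (111.8888,124.5689) (closed)

[3] `<path>` quadratic bezier, #008000→cut S801 F1393: (60.1836,40.1193) → (85.3438,48.0009) → (114.4709,55.4669) → (147.5650,62.5173) → (184.6260,69.1520) → (225.6539,75.3711)

[4] `<path>` cubic bezier, #ff8800→engrave S276 F3649: (29.2573,109.7561) → (30.3208,109.8054) → (46.7587,93.4829) → (68.4497,69.0096) → (85.2725,44.6064) → (87.1058,28.4943)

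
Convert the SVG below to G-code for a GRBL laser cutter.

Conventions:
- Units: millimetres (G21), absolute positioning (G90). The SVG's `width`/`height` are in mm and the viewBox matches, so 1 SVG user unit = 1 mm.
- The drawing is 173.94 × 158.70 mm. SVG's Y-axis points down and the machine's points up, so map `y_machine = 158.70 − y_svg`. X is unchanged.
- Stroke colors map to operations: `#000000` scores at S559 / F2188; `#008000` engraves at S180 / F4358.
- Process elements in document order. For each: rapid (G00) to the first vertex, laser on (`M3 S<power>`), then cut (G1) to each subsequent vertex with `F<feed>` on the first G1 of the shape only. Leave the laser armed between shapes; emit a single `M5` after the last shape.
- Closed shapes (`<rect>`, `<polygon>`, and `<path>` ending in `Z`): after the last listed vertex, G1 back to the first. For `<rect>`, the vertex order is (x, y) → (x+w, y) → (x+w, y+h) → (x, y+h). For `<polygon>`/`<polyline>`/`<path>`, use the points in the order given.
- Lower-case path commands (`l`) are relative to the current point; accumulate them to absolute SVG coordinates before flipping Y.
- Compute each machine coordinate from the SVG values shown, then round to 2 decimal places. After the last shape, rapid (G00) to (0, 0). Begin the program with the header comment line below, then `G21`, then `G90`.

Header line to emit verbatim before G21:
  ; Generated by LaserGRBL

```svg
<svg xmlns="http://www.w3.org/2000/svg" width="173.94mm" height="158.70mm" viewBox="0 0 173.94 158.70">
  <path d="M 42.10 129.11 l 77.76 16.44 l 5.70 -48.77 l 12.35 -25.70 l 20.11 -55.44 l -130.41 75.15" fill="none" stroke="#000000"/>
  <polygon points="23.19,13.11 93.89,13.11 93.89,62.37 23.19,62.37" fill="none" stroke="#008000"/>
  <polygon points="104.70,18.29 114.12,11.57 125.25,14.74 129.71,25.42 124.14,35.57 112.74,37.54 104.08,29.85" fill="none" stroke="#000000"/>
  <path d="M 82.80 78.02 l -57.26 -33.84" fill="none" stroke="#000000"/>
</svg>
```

; Generated by LaserGRBL
G21
G90
G00 X42.10 Y29.59
M3 S559
G1 X119.86 Y13.15 F2188
G1 X125.56 Y61.92
G1 X137.91 Y87.62
G1 X158.02 Y143.06
G1 X27.61 Y67.91
G00 X23.19 Y145.59
M3 S180
G1 X93.89 Y145.59 F4358
G1 X93.89 Y96.33
G1 X23.19 Y96.33
G1 X23.19 Y145.59
G00 X104.70 Y140.41
M3 S559
G1 X114.12 Y147.13 F2188
G1 X125.25 Y143.96
G1 X129.71 Y133.28
G1 X124.14 Y123.13
G1 X112.74 Y121.16
G1 X104.08 Y128.85
G1 X104.70 Y140.41
G00 X82.80 Y80.68
M3 S559
G1 X25.54 Y114.52 F2188
M5
G00 X0.00 Y0.00

viewBox `0 0 173.94 158.70` with mm width/height → 1 unit = 1 mm. Flip: y_m = 158.70 − y_svg.

**Shape 1** — `<path>` open polyline, stroke `#000000` → score (S559, F2188). Machine vertices: (42.10,29.59) → (119.86,13.15) → (125.56,61.92) → (137.91,87.62) → (158.02,143.06) → (27.61,67.91). Open path.

**Shape 2** — `<polygon>` rectangle, stroke `#008000` → engrave (S180, F4358). Machine vertices: (23.19,145.59) → (93.89,145.59) → (93.89,96.33) → (23.19,96.33) → (23.19,145.59). Closed: final G1 returns to the first vertex.

**Shape 3** — `<polygon>` regular polygon, stroke `#000000` → score (S559, F2188). Machine vertices: (104.70,140.41) → (114.12,147.13) → (125.25,143.96) → (129.71,133.28) → (124.14,123.13) → (112.74,121.16) → (104.08,128.85) → (104.70,140.41). Closed: final G1 returns to the first vertex.

**Shape 4** — `<path>` line segment, stroke `#000000` → score (S559, F2188). Machine vertices: (82.80,80.68) → (25.54,114.52). Open path.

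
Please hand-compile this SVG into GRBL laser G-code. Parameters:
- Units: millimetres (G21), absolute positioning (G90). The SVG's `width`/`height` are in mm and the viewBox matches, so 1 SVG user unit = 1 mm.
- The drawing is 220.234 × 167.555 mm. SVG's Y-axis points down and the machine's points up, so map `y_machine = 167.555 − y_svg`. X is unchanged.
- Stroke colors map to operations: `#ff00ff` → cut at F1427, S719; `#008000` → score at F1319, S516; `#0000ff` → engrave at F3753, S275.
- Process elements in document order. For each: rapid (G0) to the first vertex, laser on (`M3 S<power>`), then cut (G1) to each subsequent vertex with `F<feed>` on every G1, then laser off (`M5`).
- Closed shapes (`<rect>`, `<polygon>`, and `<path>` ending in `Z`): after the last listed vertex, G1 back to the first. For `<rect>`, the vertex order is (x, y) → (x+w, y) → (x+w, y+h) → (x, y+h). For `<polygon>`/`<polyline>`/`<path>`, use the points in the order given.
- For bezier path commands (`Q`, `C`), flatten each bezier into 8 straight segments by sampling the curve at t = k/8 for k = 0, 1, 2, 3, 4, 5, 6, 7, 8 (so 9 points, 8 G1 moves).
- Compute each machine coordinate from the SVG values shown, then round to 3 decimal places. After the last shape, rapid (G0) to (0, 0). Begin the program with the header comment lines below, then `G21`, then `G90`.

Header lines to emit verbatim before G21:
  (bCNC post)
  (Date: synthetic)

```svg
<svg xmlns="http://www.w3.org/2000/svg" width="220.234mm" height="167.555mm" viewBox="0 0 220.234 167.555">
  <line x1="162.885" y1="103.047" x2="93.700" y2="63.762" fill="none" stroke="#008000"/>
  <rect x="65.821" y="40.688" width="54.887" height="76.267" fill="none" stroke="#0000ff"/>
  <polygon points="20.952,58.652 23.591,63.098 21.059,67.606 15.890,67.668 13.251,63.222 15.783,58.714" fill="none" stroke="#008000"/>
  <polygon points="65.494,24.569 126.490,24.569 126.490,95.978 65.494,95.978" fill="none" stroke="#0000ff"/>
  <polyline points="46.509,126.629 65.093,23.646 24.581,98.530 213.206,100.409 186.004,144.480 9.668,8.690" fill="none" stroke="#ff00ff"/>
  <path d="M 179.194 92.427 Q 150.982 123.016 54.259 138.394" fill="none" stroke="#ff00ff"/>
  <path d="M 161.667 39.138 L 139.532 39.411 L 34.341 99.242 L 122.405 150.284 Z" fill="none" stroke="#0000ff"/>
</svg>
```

(bCNC post)
(Date: synthetic)
G21
G90
G0 X162.885 Y64.508
M3 S516
G1 X93.700 Y103.793 F1319
M5
G0 X65.821 Y126.867
M3 S275
G1 X120.708 Y126.867 F3753
G1 X120.708 Y50.600 F3753
G1 X65.821 Y50.600 F3753
G1 X65.821 Y126.867 F3753
M5
G0 X20.952 Y108.903
M3 S516
G1 X23.591 Y104.457 F1319
G1 X21.059 Y99.949 F1319
G1 X15.890 Y99.887 F1319
G1 X13.251 Y104.333 F1319
G1 X15.783 Y108.841 F1319
G1 X20.952 Y108.903 F1319
M5
G0 X65.494 Y142.986
M3 S275
G1 X126.490 Y142.986 F3753
G1 X126.490 Y71.577 F3753
G1 X65.494 Y71.577 F3753
G1 X65.494 Y142.986 F3753
M5
G0 X46.509 Y40.926
M3 S719
G1 X65.093 Y143.909 F1427
G1 X24.581 Y69.025 F1427
G1 X213.206 Y67.146 F1427
G1 X186.004 Y23.075 F1427
G1 X9.668 Y158.865 F1427
M5
G0 X179.194 Y75.128
M3 S719
G1 X171.071 Y67.718 F1427
G1 X160.806 Y60.784 F1427
G1 X148.401 Y54.325 F1427
G1 X133.854 Y48.342 F1427
G1 X117.167 Y42.834 F1427
G1 X98.339 Y37.801 F1427
G1 X77.369 Y33.243 F1427
G1 X54.259 Y29.161 F1427
M5
G0 X161.667 Y128.417
M3 S275
G1 X139.532 Y128.144 F3753
G1 X34.341 Y68.313 F3753
G1 X122.405 Y17.271 F3753
G1 X161.667 Y128.417 F3753
M5
G0 X0.000 Y0.000

Since the viewBox matches the mm dimensions, user units are millimetres directly. The only transform is the Y-flip y_m = 167.555 − y_svg.

Shape 1 is a line segment drawn with `<line>`. Its stroke #008000 means score at S516, F1319. After flipping Y the toolpath is (162.885,64.508) → (93.700,103.793).

Shape 2 is a rectangle drawn with `<rect>`. Its stroke #0000ff means engrave at S275, F3753. After flipping Y the toolpath is (65.821,126.867) → (120.708,126.867) → (120.708,50.600) → (65.821,50.600) → (65.821,126.867), returning to the start.

Shape 3 is a regular polygon drawn with `<polygon>`. Its stroke #008000 means score at S516, F1319. After flipping Y the toolpath is (20.952,108.903) → (23.591,104.457) → (21.059,99.949) → (15.890,99.887) → (13.251,104.333) → (15.783,108.841) → (20.952,108.903), returning to the start.

Shape 4 is a rectangle drawn with `<polygon>`. Its stroke #0000ff means engrave at S275, F3753. After flipping Y the toolpath is (65.494,142.986) → (126.490,142.986) → (126.490,71.577) → (65.494,71.577) → (65.494,142.986), returning to the start.

Shape 5 is a open polyline drawn with `<polyline>`. Its stroke #ff00ff means cut at S719, F1427. After flipping Y the toolpath is (46.509,40.926) → (65.093,143.909) → (24.581,69.025) → (213.206,67.146) → (186.004,23.075) → (9.668,158.865).

Shape 6 is a quadratic bezier drawn with `<path>`. Its stroke #ff00ff means cut at S719, F1427. After flipping Y the toolpath is (179.194,75.128) → (171.071,67.718) → (160.806,60.784) → (148.401,54.325) → (133.854,48.342) → (117.167,42.834) → (98.339,37.801) → (77.369,33.243) → (54.259,29.161).

Shape 7 is a closed polygon drawn with `<path>`. Its stroke #0000ff means engrave at S275, F3753. After flipping Y the toolpath is (161.667,128.417) → (139.532,128.144) → (34.341,68.313) → (122.405,17.271) → (161.667,128.417), returning to the start.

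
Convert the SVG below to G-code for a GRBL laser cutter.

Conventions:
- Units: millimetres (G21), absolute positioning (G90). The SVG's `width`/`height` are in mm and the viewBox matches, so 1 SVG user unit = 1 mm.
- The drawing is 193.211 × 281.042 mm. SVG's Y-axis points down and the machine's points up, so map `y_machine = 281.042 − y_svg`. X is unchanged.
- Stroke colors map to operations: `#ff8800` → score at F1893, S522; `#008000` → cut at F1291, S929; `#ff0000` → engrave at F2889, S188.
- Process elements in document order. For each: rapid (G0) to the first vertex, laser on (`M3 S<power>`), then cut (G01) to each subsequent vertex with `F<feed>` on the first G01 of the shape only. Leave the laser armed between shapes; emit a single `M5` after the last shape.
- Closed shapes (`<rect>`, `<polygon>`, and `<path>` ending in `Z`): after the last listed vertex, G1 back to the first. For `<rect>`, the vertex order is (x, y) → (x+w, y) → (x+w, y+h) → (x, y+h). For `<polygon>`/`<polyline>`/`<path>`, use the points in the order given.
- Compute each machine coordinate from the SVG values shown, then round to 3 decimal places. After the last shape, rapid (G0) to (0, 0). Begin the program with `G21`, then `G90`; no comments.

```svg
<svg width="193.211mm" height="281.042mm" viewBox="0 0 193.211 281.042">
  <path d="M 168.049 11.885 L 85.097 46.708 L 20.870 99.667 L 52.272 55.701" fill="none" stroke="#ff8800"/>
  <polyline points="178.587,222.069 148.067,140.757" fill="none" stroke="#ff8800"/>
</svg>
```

Since the viewBox matches the mm dimensions, user units are millimetres directly. The only transform is the Y-flip y_m = 281.042 − y_svg.

Shape 1 is a open polyline drawn with `<path>`. Its stroke #ff8800 means score at S522, F1893. After flipping Y the toolpath is (168.049,269.157) → (85.097,234.334) → (20.870,181.375) → (52.272,225.341).

Shape 2 is a line segment drawn with `<polyline>`. Its stroke #ff8800 means score at S522, F1893. After flipping Y the toolpath is (178.587,58.973) → (148.067,140.285).

G21
G90
G0 X168.049 Y269.157
M3 S522
G01 X85.097 Y234.334 F1893
G01 X20.870 Y181.375
G01 X52.272 Y225.341
G0 X178.587 Y58.973
M3 S522
G01 X148.067 Y140.285 F1893
M5
G0 X0.000 Y0.000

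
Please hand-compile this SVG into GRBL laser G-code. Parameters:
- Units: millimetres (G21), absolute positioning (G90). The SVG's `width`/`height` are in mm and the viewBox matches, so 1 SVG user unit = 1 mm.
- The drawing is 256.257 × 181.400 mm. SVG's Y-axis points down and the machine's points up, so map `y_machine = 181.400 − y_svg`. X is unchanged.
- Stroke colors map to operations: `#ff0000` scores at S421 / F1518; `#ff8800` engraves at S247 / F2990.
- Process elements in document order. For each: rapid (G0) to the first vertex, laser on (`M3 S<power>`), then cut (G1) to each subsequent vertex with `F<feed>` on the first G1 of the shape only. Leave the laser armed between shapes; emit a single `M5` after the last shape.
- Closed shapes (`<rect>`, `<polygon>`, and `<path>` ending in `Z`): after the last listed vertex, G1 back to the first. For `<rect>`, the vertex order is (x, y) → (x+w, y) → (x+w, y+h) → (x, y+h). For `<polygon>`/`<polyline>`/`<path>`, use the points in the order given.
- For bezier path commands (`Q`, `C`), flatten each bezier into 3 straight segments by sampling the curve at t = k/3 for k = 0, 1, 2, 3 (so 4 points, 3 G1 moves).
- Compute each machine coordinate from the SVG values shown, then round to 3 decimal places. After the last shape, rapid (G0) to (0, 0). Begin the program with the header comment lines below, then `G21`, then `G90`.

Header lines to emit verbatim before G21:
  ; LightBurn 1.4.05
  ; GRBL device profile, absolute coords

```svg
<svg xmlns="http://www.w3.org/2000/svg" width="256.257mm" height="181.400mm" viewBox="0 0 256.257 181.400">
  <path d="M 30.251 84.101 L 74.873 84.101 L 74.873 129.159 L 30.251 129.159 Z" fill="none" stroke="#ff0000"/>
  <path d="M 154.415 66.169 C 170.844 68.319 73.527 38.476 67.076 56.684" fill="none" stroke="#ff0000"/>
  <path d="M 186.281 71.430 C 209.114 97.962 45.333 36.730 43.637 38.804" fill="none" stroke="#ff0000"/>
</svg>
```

viewBox `0 0 256.257 181.400` with mm width/height → 1 unit = 1 mm. Flip: y_m = 181.400 − y_svg.

**Shape 1** — `<path>` rectangle, stroke `#ff0000` → score (S421, F1518). Machine vertices: (30.251,97.299) → (74.873,97.299) → (74.873,52.241) → (30.251,52.241) → (30.251,97.299). Closed: final G1 returns to the first vertex.

**Shape 2** — `<path>` cubic bezier, stroke `#ff0000` → score (S421, F1518). Control points (SVG): P0=(154.415,66.169), P1=(170.844,68.319), P2=(73.527,38.476), P3=(67.076,56.684); sampled at t=k/3. Machine vertices: (154.415,115.231) → (140.507,120.781) → (96.237,129.872) → (67.076,124.716). Open path.

**Shape 3** — `<path>` cubic bezier, stroke `#ff0000` → score (S421, F1518). Control points (SVG): P0=(186.281,71.430), P1=(209.114,97.962), P2=(45.333,36.730), P3=(43.637,38.804); sampled at t=k/3. Machine vertices: (186.281,109.970) → (159.824,107.097) → (86.447,129.163) → (43.637,142.596). Open path.

; LightBurn 1.4.05
; GRBL device profile, absolute coords
G21
G90
G0 X30.251 Y97.299
M3 S421
G1 X74.873 Y97.299 F1518
G1 X74.873 Y52.241
G1 X30.251 Y52.241
G1 X30.251 Y97.299
G0 X154.415 Y115.231
M3 S421
G1 X140.507 Y120.781 F1518
G1 X96.237 Y129.872
G1 X67.076 Y124.716
G0 X186.281 Y109.970
M3 S421
G1 X159.824 Y107.097 F1518
G1 X86.447 Y129.163
G1 X43.637 Y142.596
M5
G0 X0.000 Y0.000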